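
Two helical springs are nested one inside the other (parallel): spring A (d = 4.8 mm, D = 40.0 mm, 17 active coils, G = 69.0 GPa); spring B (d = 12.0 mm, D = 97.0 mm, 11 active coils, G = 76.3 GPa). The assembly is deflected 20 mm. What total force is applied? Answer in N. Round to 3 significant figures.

478 N

k_A = Gd⁴/(8D³N_a) = (69.0×10³)(4.8⁴)/(8·40.0³·17) = 4.2082 N/mm
k_B = Gd⁴/(8D³N_a) = (76.3×10³)(12.0⁴)/(8·97.0³·11) = 19.699 N/mm
Parallel: k_eq = 4.2082 + 19.699 = 23.908 N/mm
F = k_eq·δ = 23.908·20 = 478.15 N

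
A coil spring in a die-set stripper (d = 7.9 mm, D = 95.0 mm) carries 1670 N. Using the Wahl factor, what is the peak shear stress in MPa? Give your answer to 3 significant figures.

917 MPa

Spring index C = D/d = 95.0/7.9 = 12.0253
K_W = (4C−1)/(4C−4) + 0.615/C = 47.101/44.101 + 0.0511 = 1.1192
τ₀ = 8FD/(πd³) = 8·1670·95.0/(π·7.9³) = 1.2692e+06/1548.9 = 819.41 MPa
τ_max = K·τ₀ = 1.1192 × 819.41 = 917.05 MPa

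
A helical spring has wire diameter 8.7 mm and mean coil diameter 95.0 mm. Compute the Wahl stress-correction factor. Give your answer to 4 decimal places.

1.1319

C = D/d = 95.0/8.7 = 10.9195
K_W = (4C−1)/(4C−4) + 0.615/C = 42.678/39.678 + 0.0563 = 1.1319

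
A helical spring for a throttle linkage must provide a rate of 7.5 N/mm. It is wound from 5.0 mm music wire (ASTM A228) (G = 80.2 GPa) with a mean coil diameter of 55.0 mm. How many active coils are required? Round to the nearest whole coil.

N_a = Gd⁴/(8D³k) = (80.2×10³ × 5.0⁴)/(8 × 55.0³ × 7.5)
    = 5.0125e+07 / 9.9825e+06 = 5.021 → 5 coils

5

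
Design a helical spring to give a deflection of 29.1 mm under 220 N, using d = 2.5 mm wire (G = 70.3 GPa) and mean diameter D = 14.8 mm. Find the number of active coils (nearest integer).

14

Required rate k = F/δ = 220/29.1 = 7.5601 N/mm
N_a = Gd⁴/(8D³k) = (70.3×10³ × 2.5⁴)/(8 × 14.8³ × 7.5601)
    = 2.74609e+06 / 196067 = 14.01 → 14 coils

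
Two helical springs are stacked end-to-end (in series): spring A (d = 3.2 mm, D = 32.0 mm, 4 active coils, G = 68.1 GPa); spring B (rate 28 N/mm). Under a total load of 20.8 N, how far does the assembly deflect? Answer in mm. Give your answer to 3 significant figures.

3.80 mm

k_A = Gd⁴/(8D³N_a) = (68.1×10³)(3.2⁴)/(8·32.0³·4) = 6.81 N/mm
Series: 1/k_eq = 1/6.81 + 1/28 = 0.18256; k_eq = 5.4777 N/mm
δ = F/k_eq = 20.8/5.4777 = 3.7972 mm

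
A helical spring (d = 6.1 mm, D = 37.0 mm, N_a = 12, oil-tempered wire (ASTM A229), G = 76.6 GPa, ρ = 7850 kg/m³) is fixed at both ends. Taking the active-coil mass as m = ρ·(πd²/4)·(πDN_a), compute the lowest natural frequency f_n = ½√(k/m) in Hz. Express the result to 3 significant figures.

131 Hz

k = Gd⁴/(8D³N_a) = (76.6×10³)(6.1⁴)/(8·37.0³·12) = 21.811 N/mm = 21811 N/m
Wire length L = πDN_a = π·37.0·12 = 1394.9 mm
m = ρ·(πd²/4)·L = 7850 × 29.225×10⁻⁶ m² × 1.3949 m = 0.32 kg
f_n = ½√(k/m) = 0.5·√(21811/0.32) = 0.5·√(68158) = 130.54 Hz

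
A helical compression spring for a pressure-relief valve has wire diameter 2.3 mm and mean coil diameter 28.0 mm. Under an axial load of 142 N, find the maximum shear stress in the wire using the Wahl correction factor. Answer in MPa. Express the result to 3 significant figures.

Spring index C = D/d = 28.0/2.3 = 12.1739
K_W = (4C−1)/(4C−4) + 0.615/C = 47.696/44.696 + 0.0505 = 1.1176
τ₀ = 8FD/(πd³) = 8·142·28.0/(π·2.3³) = 31808/38.224 = 832.15 MPa
τ_max = K·τ₀ = 1.1176 × 832.15 = 930.05 MPa

930 MPa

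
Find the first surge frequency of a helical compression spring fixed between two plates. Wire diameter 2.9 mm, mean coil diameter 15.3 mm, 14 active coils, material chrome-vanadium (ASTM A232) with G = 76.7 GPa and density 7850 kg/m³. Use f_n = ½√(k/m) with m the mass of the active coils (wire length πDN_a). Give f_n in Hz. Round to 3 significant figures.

311 Hz

k = Gd⁴/(8D³N_a) = (76.7×10³)(2.9⁴)/(8·15.3³·14) = 13.524 N/mm = 13524 N/m
Wire length L = πDN_a = π·15.3·14 = 672.93 mm
m = ρ·(πd²/4)·L = 7850 × 6.6052×10⁻⁶ m² × 0.67293 m = 0.034892 kg
f_n = ½√(k/m) = 0.5·√(13524/0.034892) = 0.5·√(3.8759e+05) = 311.28 Hz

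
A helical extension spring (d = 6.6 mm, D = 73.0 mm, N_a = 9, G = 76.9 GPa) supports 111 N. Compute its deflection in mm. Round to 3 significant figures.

21.3 mm

k = Gd⁴/(8D³N_a) = (76.9×10³)(6.6⁴)/(8·73.0³·9) = 5.2096 N/mm
δ = F/k = 111 / 5.2096 = 21.307 mm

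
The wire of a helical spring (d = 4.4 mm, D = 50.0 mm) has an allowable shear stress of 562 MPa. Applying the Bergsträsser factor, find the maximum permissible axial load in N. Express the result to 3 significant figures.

C = D/d = 50.0/4.4 = 11.3636
K_B = (4C+2)/(4C−3) = 47.455/42.455 = 1.1178
τ_max = K·8FD/(πd³) → F_max = τ_allow·πd³/(8DK)
F_max = 562·π·4.4³/(8·50.0·1.1178) = 1.504e+05/447.11 = 336.38 N

336 N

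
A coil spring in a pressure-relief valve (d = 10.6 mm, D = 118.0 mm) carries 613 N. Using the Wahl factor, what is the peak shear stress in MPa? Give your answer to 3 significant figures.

Spring index C = D/d = 118.0/10.6 = 11.1321
K_W = (4C−1)/(4C−4) + 0.615/C = 43.528/40.528 + 0.0552 = 1.1293
τ₀ = 8FD/(πd³) = 8·613·118.0/(π·10.6³) = 578672/3741.7 = 154.66 MPa
τ_max = K·τ₀ = 1.1293 × 154.66 = 174.65 MPa

175 MPa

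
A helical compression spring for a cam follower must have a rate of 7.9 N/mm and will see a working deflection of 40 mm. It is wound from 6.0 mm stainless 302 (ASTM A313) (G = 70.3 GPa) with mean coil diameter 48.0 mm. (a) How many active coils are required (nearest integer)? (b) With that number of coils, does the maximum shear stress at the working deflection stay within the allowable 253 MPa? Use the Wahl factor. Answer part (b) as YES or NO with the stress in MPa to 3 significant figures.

(a) 13 coils; (b) YES, τ_max = 212 MPa

N_a = Gd⁴/(8D³k) = (70.3×10³)(6.0⁴)/(8·48.0³·7.9) = 13.04 → N_a = 13
Actual rate k = Gd⁴/(8D³·13) = 7.9214 N/mm
Working load F = kδ = 7.9214·40 = 316.86 N
C = 48.0/6.0 = 8.0000; K_W = (4C−1)/(4C−4)+0.615/C = 1.1840
τ_max = K_W·8FD/(πd³) = 1.1840·179.3 = 212.3 MPa
τ_max ≤ 253 MPa → acceptable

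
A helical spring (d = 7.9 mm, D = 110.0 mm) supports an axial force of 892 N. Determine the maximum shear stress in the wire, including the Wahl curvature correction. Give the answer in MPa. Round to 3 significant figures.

559 MPa

Spring index C = D/d = 110.0/7.9 = 13.9241
K_W = (4C−1)/(4C−4) + 0.615/C = 54.696/51.696 + 0.0442 = 1.1022
τ₀ = 8FD/(πd³) = 8·892·110.0/(π·7.9³) = 784960/1548.9 = 506.78 MPa
τ_max = K·τ₀ = 1.1022 × 506.78 = 558.57 MPa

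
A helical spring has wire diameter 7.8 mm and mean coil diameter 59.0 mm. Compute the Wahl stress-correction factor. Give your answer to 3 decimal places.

1.196

C = D/d = 59.0/7.8 = 7.5641
K_W = (4C−1)/(4C−4) + 0.615/C = 29.256/26.256 + 0.0813 = 1.1956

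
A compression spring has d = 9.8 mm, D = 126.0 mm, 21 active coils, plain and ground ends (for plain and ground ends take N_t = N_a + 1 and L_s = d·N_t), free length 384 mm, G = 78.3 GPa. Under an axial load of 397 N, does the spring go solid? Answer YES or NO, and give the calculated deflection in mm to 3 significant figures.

k = Gd⁴/(8D³N_a) = (78.3×10³)(9.8⁴)/(8·126.0³·21) = 2.149 N/mm
N_t = 22; L_s = 9.8·22 = 215.6 mm; δ_solid = L₀ − L_s = 384 − 215.6 = 168.4 mm
δ = F/k = 397/2.149 = 184.73 mm
δ ≥ δ_solid → spring goes solid

YES, δ = 185 mm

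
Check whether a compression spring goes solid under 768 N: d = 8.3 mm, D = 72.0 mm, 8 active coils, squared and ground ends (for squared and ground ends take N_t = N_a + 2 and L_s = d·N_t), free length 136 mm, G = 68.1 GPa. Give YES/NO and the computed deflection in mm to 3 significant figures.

k = Gd⁴/(8D³N_a) = (68.1×10³)(8.3⁴)/(8·72.0³·8) = 13.53 N/mm
N_t = 10; L_s = 8.3·10 = 83 mm; δ_solid = L₀ − L_s = 136 − 83 = 53 mm
δ = F/k = 768/13.53 = 56.765 mm
δ ≥ δ_solid → spring goes solid

YES, δ = 56.8 mm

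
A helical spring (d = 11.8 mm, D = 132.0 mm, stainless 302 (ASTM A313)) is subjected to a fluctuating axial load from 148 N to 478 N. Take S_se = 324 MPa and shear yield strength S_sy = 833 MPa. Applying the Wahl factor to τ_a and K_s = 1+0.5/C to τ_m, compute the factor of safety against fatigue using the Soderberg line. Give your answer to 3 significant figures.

C = D/d = 132.0/11.8 = 11.1864; K_W = (4C−1)/(4C−4)+0.615/C = 1.1286; K_s = 1+0.5/C = 1.0447
F_a = (F_max−F_min)/2 = 165 N; F_m = (F_max+F_min)/2 = 313 N
τ_a = K_W·8F_aD/(πd³) = 1.1286 × 33.756 = 38.097 MPa
τ_m = K_s·8F_mD/(πd³) = 1.0447 × 64.034 = 66.896 MPa
Soderberg: 1/n_f = τ_a/S_se + τ_m/S_sy = 38.097/324 + 66.896/833 = 0.11758 + 0.08031 = 0.19789
n_f = 1/0.19789 = 5.053

5.05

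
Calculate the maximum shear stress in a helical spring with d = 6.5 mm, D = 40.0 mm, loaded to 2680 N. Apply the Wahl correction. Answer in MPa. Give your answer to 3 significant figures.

Spring index C = D/d = 40.0/6.5 = 6.1538
K_W = (4C−1)/(4C−4) + 0.615/C = 23.615/20.615 + 0.0999 = 1.2455
τ₀ = 8FD/(πd³) = 8·2680·40.0/(π·6.5³) = 857600/862.76 = 994.02 MPa
τ_max = K·τ₀ = 1.2455 × 994.02 = 1238 MPa

1240 MPa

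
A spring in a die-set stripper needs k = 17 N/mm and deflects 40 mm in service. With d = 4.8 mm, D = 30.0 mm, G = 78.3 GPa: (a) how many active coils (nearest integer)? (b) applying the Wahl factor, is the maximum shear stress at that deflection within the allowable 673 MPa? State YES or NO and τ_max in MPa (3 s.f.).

(a) 11 coils; (b) YES, τ_max = 600 MPa

N_a = Gd⁴/(8D³k) = (78.3×10³)(4.8⁴)/(8·30.0³·17) = 11.32 → N_a = 11
Actual rate k = Gd⁴/(8D³·11) = 17.494 N/mm
Working load F = kδ = 17.494·40 = 699.75 N
C = 30.0/4.8 = 6.2500; K_W = (4C−1)/(4C−4)+0.615/C = 1.2413
τ_max = K_W·8FD/(πd³) = 1.2413·483.37 = 599.98 MPa
τ_max ≤ 673 MPa → acceptable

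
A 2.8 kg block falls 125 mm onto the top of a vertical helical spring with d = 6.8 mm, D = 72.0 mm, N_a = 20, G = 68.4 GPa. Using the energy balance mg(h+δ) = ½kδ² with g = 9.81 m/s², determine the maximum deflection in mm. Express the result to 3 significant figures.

k = Gd⁴/(8D³N_a) = (68.4×10³)(6.8⁴)/(8·72.0³·20) = 2.4489 N/mm
W = mg = 2.8 × 9.81 = 27.468 N
½kδ² − Wδ − Wh = 0 → δ = (W + √(W² + 2kWh))/k
δ = (27.468 + √(754.49 + 16816.7))/2.4489 = (27.468 + 132.56)/2.4489 = 65.345 mm

65.3 mm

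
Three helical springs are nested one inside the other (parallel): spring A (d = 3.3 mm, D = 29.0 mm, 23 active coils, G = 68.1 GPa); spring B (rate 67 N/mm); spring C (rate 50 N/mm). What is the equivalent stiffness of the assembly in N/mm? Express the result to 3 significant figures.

k_A = Gd⁴/(8D³N_a) = (68.1×10³)(3.3⁴)/(8·29.0³·23) = 1.7997 N/mm
Parallel: k_eq = 1.7997 + 67 + 50 = 118.8 N/mm

119 N/mm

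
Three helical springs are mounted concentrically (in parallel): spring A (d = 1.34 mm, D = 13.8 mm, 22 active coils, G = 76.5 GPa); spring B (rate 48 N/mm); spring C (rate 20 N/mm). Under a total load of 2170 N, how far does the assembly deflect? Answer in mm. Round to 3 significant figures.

31.7 mm

k_A = Gd⁴/(8D³N_a) = (76.5×10³)(1.34⁴)/(8·13.8³·22) = 0.53325 N/mm
Parallel: k_eq = 0.53325 + 48 + 20 = 68.533 N/mm
δ = F/k_eq = 2170/68.533 = 31.663 mm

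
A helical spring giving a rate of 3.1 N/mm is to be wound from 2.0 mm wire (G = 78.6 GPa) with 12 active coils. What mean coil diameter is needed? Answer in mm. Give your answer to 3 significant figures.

16.2 mm

D = (Gd⁴/(8N_a·k))^(1/3) = (78.6×10³·2.0⁴/(8·12·3.1))^(1/3)
  = (4225.81)^(1/3) = 16.1673 mm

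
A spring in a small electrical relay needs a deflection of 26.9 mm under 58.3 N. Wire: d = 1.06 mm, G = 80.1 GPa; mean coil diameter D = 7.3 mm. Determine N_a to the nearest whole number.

Required rate k = F/δ = 58.3/26.9 = 2.1673 N/mm
N_a = Gd⁴/(8D³k) = (80.1×10³ × 1.06⁴)/(8 × 7.3³ × 2.1673)
    = 101124 / 6744.89 = 14.99 → 15 coils

15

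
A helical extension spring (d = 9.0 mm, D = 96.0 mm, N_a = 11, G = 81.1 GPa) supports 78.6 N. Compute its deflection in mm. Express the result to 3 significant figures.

11.5 mm

k = Gd⁴/(8D³N_a) = (81.1×10³)(9.0⁴)/(8·96.0³·11) = 6.8343 N/mm
δ = F/k = 78.6 / 6.8343 = 11.501 mm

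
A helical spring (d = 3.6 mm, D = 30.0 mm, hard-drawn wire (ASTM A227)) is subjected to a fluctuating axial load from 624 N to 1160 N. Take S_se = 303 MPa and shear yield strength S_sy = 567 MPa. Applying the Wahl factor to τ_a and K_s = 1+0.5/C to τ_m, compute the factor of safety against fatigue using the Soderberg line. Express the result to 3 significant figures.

0.226

C = D/d = 30.0/3.6 = 8.3333; K_W = (4C−1)/(4C−4)+0.615/C = 1.1761; K_s = 1+0.5/C = 1.0600
F_a = (F_max−F_min)/2 = 268 N; F_m = (F_max+F_min)/2 = 892 N
τ_a = K_W·8F_aD/(πd³) = 1.1761 × 438.82 = 516.09 MPa
τ_m = K_s·8F_mD/(πd³) = 1.0600 × 1460.6 = 1548.2 MPa
Soderberg: 1/n_f = τ_a/S_se + τ_m/S_sy = 516.09/303 + 1548.2/567 = 1.70326 + 2.73050 = 4.4338
n_f = 1/4.4338 = 0.2255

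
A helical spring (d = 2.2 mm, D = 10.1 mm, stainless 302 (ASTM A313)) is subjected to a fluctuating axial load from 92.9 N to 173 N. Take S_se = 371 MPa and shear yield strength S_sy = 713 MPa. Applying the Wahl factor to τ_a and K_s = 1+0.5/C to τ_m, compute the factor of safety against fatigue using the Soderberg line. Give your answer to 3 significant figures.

1.18

C = D/d = 10.1/2.2 = 4.5909; K_W = (4C−1)/(4C−4)+0.615/C = 1.3428; K_s = 1+0.5/C = 1.1089
F_a = (F_max−F_min)/2 = 40.05 N; F_m = (F_max+F_min)/2 = 132.95 N
τ_a = K_W·8F_aD/(πd³) = 1.3428 × 96.738 = 129.9 MPa
τ_m = K_s·8F_mD/(πd³) = 1.1089 × 321.13 = 356.11 MPa
Soderberg: 1/n_f = τ_a/S_se + τ_m/S_sy = 129.9/371 + 356.11/713 = 0.35014 + 0.49945 = 0.84959
n_f = 1/0.84959 = 1.177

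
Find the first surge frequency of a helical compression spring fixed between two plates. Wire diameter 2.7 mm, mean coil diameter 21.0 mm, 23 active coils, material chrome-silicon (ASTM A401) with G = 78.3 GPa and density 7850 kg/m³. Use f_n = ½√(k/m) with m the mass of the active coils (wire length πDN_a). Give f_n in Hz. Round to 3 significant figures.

94.6 Hz

k = Gd⁴/(8D³N_a) = (78.3×10³)(2.7⁴)/(8·21.0³·23) = 2.442 N/mm = 2442 N/m
Wire length L = πDN_a = π·21.0·23 = 1517.4 mm
m = ρ·(πd²/4)·L = 7850 × 5.7256×10⁻⁶ m² × 1.5174 m = 0.0682 kg
f_n = ½√(k/m) = 0.5·√(2442/0.0682) = 0.5·√(35806) = 94.613 Hz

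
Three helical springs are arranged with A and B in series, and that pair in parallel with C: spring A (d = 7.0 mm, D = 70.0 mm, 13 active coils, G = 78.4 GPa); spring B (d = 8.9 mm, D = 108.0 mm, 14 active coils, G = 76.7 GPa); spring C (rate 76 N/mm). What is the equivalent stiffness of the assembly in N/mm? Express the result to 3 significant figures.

78.1 N/mm

k_A = Gd⁴/(8D³N_a) = (78.4×10³)(7.0⁴)/(8·70.0³·13) = 5.2769 N/mm
k_B = Gd⁴/(8D³N_a) = (76.7×10³)(8.9⁴)/(8·108.0³·14) = 3.4109 N/mm
Springs A,B series: k_AB = 1/(1/5.2769+1/3.4109) = 2.0717 N/mm; parallel with C: k_eq = 2.0717+76 = 78.072 N/mm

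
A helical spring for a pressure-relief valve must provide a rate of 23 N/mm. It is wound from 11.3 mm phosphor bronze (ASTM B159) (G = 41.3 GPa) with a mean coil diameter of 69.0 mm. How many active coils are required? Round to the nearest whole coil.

11

N_a = Gd⁴/(8D³k) = (41.3×10³ × 11.3⁴)/(8 × 69.0³ × 23)
    = 6.73386e+08 / 6.04457e+07 = 11.14 → 11 coils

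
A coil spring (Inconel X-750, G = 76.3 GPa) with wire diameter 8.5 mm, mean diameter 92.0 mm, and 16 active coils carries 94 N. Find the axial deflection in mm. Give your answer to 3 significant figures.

k = Gd⁴/(8D³N_a) = (76.3×10³)(8.5⁴)/(8·92.0³·16) = 3.996 N/mm
δ = F/k = 94 / 3.996 = 23.523 mm

23.5 mm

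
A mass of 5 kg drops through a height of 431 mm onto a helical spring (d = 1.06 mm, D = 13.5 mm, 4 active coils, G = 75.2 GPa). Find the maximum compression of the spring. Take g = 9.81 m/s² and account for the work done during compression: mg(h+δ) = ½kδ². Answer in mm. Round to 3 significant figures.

232 mm

k = Gd⁴/(8D³N_a) = (75.2×10³)(1.06⁴)/(8·13.5³·4) = 1.2058 N/mm
W = mg = 5 × 9.81 = 49.05 N
½kδ² − Wδ − Wh = 0 → δ = (W + √(W² + 2kWh))/k
δ = (49.05 + √(2405.9 + 50984.3))/1.2058 = (49.05 + 231.06)/1.2058 = 232.3 mm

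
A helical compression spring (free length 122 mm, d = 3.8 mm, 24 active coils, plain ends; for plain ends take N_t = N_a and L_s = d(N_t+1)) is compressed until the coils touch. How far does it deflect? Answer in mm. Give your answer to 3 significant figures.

27.0 mm

N_t = 24; L_s = 3.8·25 = 95 mm
δ_solid = L₀ − L_s = 122 − 95 = 27 mm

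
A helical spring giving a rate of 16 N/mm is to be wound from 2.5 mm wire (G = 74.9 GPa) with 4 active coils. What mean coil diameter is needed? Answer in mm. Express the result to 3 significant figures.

17.9 mm

D = (Gd⁴/(8N_a·k))^(1/3) = (74.9×10³·2.5⁴/(8·4·16))^(1/3)
  = (5714.42)^(1/3) = 17.8782 mm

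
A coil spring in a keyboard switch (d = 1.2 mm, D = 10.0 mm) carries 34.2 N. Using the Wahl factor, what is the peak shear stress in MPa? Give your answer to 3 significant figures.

Spring index C = D/d = 10.0/1.2 = 8.3333
K_W = (4C−1)/(4C−4) + 0.615/C = 32.333/29.333 + 0.0738 = 1.1761
τ₀ = 8FD/(πd³) = 8·34.2·10.0/(π·1.2³) = 2736/5.4287 = 503.99 MPa
τ_max = K·τ₀ = 1.1761 × 503.99 = 592.73 MPa

593 MPa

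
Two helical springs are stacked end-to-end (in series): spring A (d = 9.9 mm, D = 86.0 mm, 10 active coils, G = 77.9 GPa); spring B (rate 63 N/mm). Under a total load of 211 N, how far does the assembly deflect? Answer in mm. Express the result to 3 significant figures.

k_A = Gd⁴/(8D³N_a) = (77.9×10³)(9.9⁴)/(8·86.0³·10) = 14.706 N/mm
Series: 1/k_eq = 1/14.706 + 1/63 = 0.083873; k_eq = 11.923 N/mm
δ = F/k_eq = 211/11.923 = 17.697 mm

17.7 mm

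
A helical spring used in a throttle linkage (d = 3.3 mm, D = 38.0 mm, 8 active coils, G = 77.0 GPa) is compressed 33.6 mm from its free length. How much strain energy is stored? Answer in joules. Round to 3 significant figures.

k = Gd⁴/(8D³N_a) = (77.0×10³)(3.3⁴)/(8·38.0³·8) = 2.6003 N/mm
U = ½kδ² = 0.5 × 2.6003 × 33.6² = 1467.8 N·mm = 1.4678 J

1.47 J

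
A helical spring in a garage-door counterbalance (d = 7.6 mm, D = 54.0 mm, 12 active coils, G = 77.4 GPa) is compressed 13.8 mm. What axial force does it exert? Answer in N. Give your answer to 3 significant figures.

236 N

k = Gd⁴/(8D³N_a) = (77.4×10³)(7.6⁴)/(8·54.0³·12) = 17.082 N/mm
F = k·δ = 17.082 × 13.8 = 235.73 N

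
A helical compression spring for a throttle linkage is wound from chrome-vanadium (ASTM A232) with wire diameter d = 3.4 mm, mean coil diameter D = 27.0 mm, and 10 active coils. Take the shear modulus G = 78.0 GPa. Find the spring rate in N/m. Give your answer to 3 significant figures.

k = Gd⁴/(8D³N_a) = (78.0×10³ × 3.4⁴) / (8 × 27.0³ × 10)
  = 1.04234e+07 / 1.57464e+06 = 6.6196 N/mm = 6619.6 N/m

6620 N/m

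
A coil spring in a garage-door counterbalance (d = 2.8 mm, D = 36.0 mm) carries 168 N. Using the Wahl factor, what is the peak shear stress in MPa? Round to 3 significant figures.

Spring index C = D/d = 36.0/2.8 = 12.8571
K_W = (4C−1)/(4C−4) + 0.615/C = 50.429/47.429 + 0.0478 = 1.1111
τ₀ = 8FD/(πd³) = 8·168·36.0/(π·2.8³) = 48384/68.964 = 701.58 MPa
τ_max = K·τ₀ = 1.1111 × 701.58 = 779.52 MPa

780 MPa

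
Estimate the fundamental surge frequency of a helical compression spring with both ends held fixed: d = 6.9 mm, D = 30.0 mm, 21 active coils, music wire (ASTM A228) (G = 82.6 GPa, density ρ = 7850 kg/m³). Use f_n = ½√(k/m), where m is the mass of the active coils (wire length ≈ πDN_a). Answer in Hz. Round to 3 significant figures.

133 Hz

k = Gd⁴/(8D³N_a) = (82.6×10³)(6.9⁴)/(8·30.0³·21) = 41.277 N/mm = 41277 N/m
Wire length L = πDN_a = π·30.0·21 = 1979.2 mm
m = ρ·(πd²/4)·L = 7850 × 37.393×10⁻⁶ m² × 1.9792 m = 0.58096 kg
f_n = ½√(k/m) = 0.5·√(41277/0.58096) = 0.5·√(71049) = 133.27 Hz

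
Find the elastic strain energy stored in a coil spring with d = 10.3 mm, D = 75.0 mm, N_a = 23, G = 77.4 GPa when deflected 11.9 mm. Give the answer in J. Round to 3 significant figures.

0.795 J

k = Gd⁴/(8D³N_a) = (77.4×10³)(10.3⁴)/(8·75.0³·23) = 11.222 N/mm
U = ½kδ² = 0.5 × 11.222 × 11.9² = 794.61 N·mm = 0.79461 J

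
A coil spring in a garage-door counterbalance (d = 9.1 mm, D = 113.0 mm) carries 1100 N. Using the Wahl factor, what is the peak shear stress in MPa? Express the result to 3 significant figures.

468 MPa

Spring index C = D/d = 113.0/9.1 = 12.4176
K_W = (4C−1)/(4C−4) + 0.615/C = 48.670/45.670 + 0.0495 = 1.1152
τ₀ = 8FD/(πd³) = 8·1100·113.0/(π·9.1³) = 994400/2367.4 = 420.04 MPa
τ_max = K·τ₀ = 1.1152 × 420.04 = 468.43 MPa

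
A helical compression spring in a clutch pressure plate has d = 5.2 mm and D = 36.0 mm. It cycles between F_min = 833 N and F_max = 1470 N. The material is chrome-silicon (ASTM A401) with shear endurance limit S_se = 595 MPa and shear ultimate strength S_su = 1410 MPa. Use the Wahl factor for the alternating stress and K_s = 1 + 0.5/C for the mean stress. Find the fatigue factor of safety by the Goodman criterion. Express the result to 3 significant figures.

1.00

C = D/d = 36.0/5.2 = 6.9231; K_W = (4C−1)/(4C−4)+0.615/C = 1.2155; K_s = 1+0.5/C = 1.0722
F_a = (F_max−F_min)/2 = 318.5 N; F_m = (F_max+F_min)/2 = 1151.5 N
τ_a = K_W·8F_aD/(πd³) = 1.2155 × 207.65 = 252.4 MPa
τ_m = K_s·8F_mD/(πd³) = 1.0722 × 750.75 = 804.97 MPa
Goodman: 1/n_f = τ_a/S_se + τ_m/S_su = 252.4/595 + 804.97/1410 = 0.42419 + 0.57090 = 0.9951
n_f = 1/0.9951 = 1.005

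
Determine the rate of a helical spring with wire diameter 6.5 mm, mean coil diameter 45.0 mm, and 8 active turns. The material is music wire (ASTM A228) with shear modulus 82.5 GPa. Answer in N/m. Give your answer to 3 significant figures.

k = Gd⁴/(8D³N_a) = (82.5×10³ × 6.5⁴) / (8 × 45.0³ × 8)
  = 1.47268e+08 / 5.832e+06 = 25.252 N/mm = 25252 N/m

25300 N/m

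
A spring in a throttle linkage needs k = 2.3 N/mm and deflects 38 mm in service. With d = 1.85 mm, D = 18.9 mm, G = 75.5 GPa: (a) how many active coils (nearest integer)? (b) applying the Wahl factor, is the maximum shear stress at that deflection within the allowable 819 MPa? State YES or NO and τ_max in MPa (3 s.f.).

N_a = Gd⁴/(8D³k) = (75.5×10³)(1.85⁴)/(8·18.9³·2.3) = 7.119 → N_a = 7
Actual rate k = Gd⁴/(8D³·7) = 2.3392 N/mm
Working load F = kδ = 2.3392·38 = 88.888 N
C = 18.9/1.85 = 10.2162; K_W = (4C−1)/(4C−4)+0.615/C = 1.1416
τ_max = K_W·8FD/(πd³) = 1.1416·675.66 = 771.32 MPa
τ_max ≤ 819 MPa → acceptable

(a) 7 coils; (b) YES, τ_max = 771 MPa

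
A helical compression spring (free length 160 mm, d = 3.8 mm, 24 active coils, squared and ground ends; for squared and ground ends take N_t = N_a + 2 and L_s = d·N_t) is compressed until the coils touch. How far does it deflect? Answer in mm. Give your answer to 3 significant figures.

61.2 mm

N_t = 26; L_s = 3.8·26 = 98.8 mm
δ_solid = L₀ − L_s = 160 − 98.8 = 61.2 mm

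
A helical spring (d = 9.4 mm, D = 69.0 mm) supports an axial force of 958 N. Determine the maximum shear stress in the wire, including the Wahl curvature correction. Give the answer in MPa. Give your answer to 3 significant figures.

Spring index C = D/d = 69.0/9.4 = 7.3404
K_W = (4C−1)/(4C−4) + 0.615/C = 28.362/25.362 + 0.0838 = 1.2021
τ₀ = 8FD/(πd³) = 8·958·69.0/(π·9.4³) = 528816/2609.4 = 202.66 MPa
τ_max = K·τ₀ = 1.2021 × 202.66 = 243.61 MPa

244 MPa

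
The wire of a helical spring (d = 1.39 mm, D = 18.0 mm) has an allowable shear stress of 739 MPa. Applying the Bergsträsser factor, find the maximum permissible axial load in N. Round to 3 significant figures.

C = D/d = 18.0/1.39 = 12.9496
K_B = (4C+2)/(4C−3) = 53.799/48.799 = 1.1025
τ_max = K·8FD/(πd³) → F_max = τ_allow·πd³/(8DK)
F_max = 739·π·1.39³/(8·18.0·1.1025) = 6235/158.75 = 39.275 N

39.3 N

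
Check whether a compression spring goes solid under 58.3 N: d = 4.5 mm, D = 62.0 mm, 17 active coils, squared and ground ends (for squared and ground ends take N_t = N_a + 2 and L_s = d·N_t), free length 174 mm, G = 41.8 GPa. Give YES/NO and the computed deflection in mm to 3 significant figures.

k = Gd⁴/(8D³N_a) = (41.8×10³)(4.5⁴)/(8·62.0³·17) = 0.52883 N/mm
N_t = 19; L_s = 4.5·19 = 85.5 mm; δ_solid = L₀ − L_s = 174 − 85.5 = 88.5 mm
δ = F/k = 58.3/0.52883 = 110.24 mm
δ ≥ δ_solid → spring goes solid

YES, δ = 110 mm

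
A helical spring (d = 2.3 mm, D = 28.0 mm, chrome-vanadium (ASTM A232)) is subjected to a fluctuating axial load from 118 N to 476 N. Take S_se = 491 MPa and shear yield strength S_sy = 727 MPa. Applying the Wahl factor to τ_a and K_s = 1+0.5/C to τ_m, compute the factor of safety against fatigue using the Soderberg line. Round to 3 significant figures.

0.205

C = D/d = 28.0/2.3 = 12.1739; K_W = (4C−1)/(4C−4)+0.615/C = 1.1176; K_s = 1+0.5/C = 1.0411
F_a = (F_max−F_min)/2 = 179 N; F_m = (F_max+F_min)/2 = 297 N
τ_a = K_W·8F_aD/(πd³) = 1.1176 × 1049 = 1172.4 MPa
τ_m = K_s·8F_mD/(πd³) = 1.0411 × 1740.5 = 1812 MPa
Soderberg: 1/n_f = τ_a/S_se + τ_m/S_sy = 1172.4/491 + 1812/727 = 2.38774 + 2.49240 = 4.8801
n_f = 1/4.8801 = 0.2049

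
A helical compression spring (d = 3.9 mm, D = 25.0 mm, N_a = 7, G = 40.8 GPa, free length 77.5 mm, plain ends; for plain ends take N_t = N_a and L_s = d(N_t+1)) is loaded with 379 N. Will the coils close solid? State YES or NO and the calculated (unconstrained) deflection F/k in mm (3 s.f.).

NO, δ = 35.1 mm

k = Gd⁴/(8D³N_a) = (40.8×10³)(3.9⁴)/(8·25.0³·7) = 10.787 N/mm
N_t = 7; L_s = 3.9·8 = 31.2 mm; δ_solid = L₀ − L_s = 77.5 − 31.2 = 46.3 mm
δ = F/k = 379/10.787 = 35.134 mm
δ < δ_solid → spring does not go solid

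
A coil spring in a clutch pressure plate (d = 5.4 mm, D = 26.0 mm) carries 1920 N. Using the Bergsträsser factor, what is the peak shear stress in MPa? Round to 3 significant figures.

1060 MPa

Spring index C = D/d = 26.0/5.4 = 4.8148
K_B = (4C+2)/(4C−3) = 21.259/16.259 = 1.3075
τ₀ = 8FD/(πd³) = 8·1920·26.0/(π·5.4³) = 399360/494.69 = 807.3 MPa
τ_max = K·τ₀ = 1.3075 × 807.3 = 1055.6 MPa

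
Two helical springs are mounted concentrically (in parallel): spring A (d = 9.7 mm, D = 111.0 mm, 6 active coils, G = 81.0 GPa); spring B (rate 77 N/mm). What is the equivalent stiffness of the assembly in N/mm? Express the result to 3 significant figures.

87.9 N/mm

k_A = Gd⁴/(8D³N_a) = (81.0×10³)(9.7⁴)/(8·111.0³·6) = 10.923 N/mm
Parallel: k_eq = 10.923 + 77 = 87.923 N/mm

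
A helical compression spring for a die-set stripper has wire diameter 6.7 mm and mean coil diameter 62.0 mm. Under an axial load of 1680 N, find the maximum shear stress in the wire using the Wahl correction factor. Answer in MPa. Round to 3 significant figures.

1020 MPa

Spring index C = D/d = 62.0/6.7 = 9.2537
K_W = (4C−1)/(4C−4) + 0.615/C = 36.015/33.015 + 0.0665 = 1.1573
τ₀ = 8FD/(πd³) = 8·1680·62.0/(π·6.7³) = 833280/944.87 = 881.89 MPa
τ_max = K·τ₀ = 1.1573 × 881.89 = 1020.6 MPa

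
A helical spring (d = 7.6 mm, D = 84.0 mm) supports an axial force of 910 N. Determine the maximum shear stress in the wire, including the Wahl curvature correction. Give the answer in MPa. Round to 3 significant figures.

Spring index C = D/d = 84.0/7.6 = 11.0526
K_W = (4C−1)/(4C−4) + 0.615/C = 43.211/40.211 + 0.0556 = 1.1303
τ₀ = 8FD/(πd³) = 8·910·84.0/(π·7.6³) = 611520/1379.1 = 443.42 MPa
τ_max = K·τ₀ = 1.1303 × 443.42 = 501.18 MPa

501 MPa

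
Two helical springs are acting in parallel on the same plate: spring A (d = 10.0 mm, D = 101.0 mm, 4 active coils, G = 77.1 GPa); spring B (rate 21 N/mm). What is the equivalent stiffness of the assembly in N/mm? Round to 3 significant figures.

k_A = Gd⁴/(8D³N_a) = (77.1×10³)(10.0⁴)/(8·101.0³·4) = 23.385 N/mm
Parallel: k_eq = 23.385 + 21 = 44.385 N/mm

44.4 N/mm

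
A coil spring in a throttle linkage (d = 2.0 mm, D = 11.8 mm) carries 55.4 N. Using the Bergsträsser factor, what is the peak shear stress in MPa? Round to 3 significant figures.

259 MPa

Spring index C = D/d = 11.8/2.0 = 5.9000
K_B = (4C+2)/(4C−3) = 25.600/20.600 = 1.2427
τ₀ = 8FD/(πd³) = 8·55.4·11.8/(π·2.0³) = 5229.76/25.133 = 208.09 MPa
τ_max = K·τ₀ = 1.2427 × 208.09 = 258.59 MPa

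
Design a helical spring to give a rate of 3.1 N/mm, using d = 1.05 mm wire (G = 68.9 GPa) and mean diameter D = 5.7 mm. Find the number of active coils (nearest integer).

N_a = Gd⁴/(8D³k) = (68.9×10³ × 1.05⁴)/(8 × 5.7³ × 3.1)
    = 83748.4 / 4592.79 = 18.23 → 18 coils

18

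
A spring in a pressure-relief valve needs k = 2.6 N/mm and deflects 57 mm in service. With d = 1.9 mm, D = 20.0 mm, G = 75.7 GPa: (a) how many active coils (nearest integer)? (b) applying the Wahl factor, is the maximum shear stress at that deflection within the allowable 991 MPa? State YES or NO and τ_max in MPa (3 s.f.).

(a) 6 coils; (b) NO, τ_max = 1240 MPa

N_a = Gd⁴/(8D³k) = (75.7×10³)(1.9⁴)/(8·20.0³·2.6) = 5.929 → N_a = 6
Actual rate k = Gd⁴/(8D³·6) = 2.5691 N/mm
Working load F = kδ = 2.5691·57 = 146.44 N
C = 20.0/1.9 = 10.5263; K_W = (4C−1)/(4C−4)+0.615/C = 1.1372
τ_max = K_W·8FD/(πd³) = 1.1372·1087.3 = 1236.5 MPa
τ_max > 991 MPa → exceeds allowable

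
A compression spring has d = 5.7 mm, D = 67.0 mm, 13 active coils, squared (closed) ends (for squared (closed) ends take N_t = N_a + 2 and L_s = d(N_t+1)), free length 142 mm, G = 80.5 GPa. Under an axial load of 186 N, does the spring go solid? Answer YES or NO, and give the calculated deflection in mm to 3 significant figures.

YES, δ = 68.5 mm

k = Gd⁴/(8D³N_a) = (80.5×10³)(5.7⁴)/(8·67.0³·13) = 2.7167 N/mm
N_t = 15; L_s = 5.7·16 = 91.2 mm; δ_solid = L₀ − L_s = 142 − 91.2 = 50.8 mm
δ = F/k = 186/2.7167 = 68.466 mm
δ ≥ δ_solid → spring goes solid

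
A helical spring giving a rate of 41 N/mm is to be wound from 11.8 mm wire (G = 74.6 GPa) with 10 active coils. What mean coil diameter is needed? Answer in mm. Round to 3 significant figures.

76.1 mm

D = (Gd⁴/(8N_a·k))^(1/3) = (74.6×10³·11.8⁴/(8·10·41))^(1/3)
  = (440954)^(1/3) = 76.1140 mm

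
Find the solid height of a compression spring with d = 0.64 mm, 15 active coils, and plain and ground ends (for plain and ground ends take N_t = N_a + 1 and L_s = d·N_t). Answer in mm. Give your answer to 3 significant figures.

plain and ground ends: N_t = N_a + 1 = 15 + 1 = 16
L_s = d·N_t = 0.64 × 16 = 10.24 mm

10.2 mm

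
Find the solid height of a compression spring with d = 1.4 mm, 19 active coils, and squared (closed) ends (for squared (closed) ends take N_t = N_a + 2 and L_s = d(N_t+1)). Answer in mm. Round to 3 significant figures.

squared (closed) ends: N_t = N_a + 2 = 19 + 2 = 21
L_s = d·(N_t+1) = 1.4 × 22 = 30.8 mm

30.8 mm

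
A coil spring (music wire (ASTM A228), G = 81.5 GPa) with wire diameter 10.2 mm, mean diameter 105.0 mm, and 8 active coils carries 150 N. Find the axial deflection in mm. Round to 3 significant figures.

12.6 mm

k = Gd⁴/(8D³N_a) = (81.5×10³)(10.2⁴)/(8·105.0³·8) = 11.907 N/mm
δ = F/k = 150 / 11.907 = 12.597 mm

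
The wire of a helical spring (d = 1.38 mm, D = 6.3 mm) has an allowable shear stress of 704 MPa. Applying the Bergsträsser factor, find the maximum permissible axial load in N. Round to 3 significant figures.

86.9 N

C = D/d = 6.3/1.38 = 4.5652
K_B = (4C+2)/(4C−3) = 20.261/15.261 = 1.3276
τ_max = K·8FD/(πd³) → F_max = τ_allow·πd³/(8DK)
F_max = 704·π·1.38³/(8·6.3·1.3276) = 5812.5/66.913 = 86.866 N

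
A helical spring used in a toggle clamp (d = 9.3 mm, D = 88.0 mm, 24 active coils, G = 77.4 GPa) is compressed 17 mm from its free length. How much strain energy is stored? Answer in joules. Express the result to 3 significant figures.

0.639 J

k = Gd⁴/(8D³N_a) = (77.4×10³)(9.3⁴)/(8·88.0³·24) = 4.4251 N/mm
U = ½kδ² = 0.5 × 4.4251 × 17² = 639.43 N·mm = 0.63943 J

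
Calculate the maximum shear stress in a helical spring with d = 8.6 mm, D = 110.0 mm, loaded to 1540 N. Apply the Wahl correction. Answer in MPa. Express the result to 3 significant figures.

754 MPa

Spring index C = D/d = 110.0/8.6 = 12.7907
K_W = (4C−1)/(4C−4) + 0.615/C = 50.163/47.163 + 0.0481 = 1.1117
τ₀ = 8FD/(πd³) = 8·1540·110.0/(π·8.6³) = 1.3552e+06/1998.2 = 678.2 MPa
τ_max = K·τ₀ = 1.1117 × 678.2 = 753.95 MPa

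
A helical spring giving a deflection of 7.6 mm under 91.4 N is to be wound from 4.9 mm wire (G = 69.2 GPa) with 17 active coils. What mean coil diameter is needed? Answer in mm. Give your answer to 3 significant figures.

29.0 mm

Required rate k = F/δ = 91.4/7.6 = 12.026 N/mm
D = (Gd⁴/(8N_a·k))^(1/3) = (69.2×10³·4.9⁴/(8·17·12.026))^(1/3)
  = (24390.4)^(1/3) = 29.0006 mm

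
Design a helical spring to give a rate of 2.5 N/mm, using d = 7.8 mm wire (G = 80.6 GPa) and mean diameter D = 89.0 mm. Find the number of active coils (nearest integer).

N_a = Gd⁴/(8D³k) = (80.6×10³ × 7.8⁴)/(8 × 89.0³ × 2.5)
    = 2.98341e+08 / 1.40994e+07 = 21.16 → 21 coils

21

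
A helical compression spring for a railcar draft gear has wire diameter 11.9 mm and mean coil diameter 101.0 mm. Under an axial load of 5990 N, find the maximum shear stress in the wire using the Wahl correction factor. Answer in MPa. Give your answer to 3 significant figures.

Spring index C = D/d = 101.0/11.9 = 8.4874
K_W = (4C−1)/(4C−4) + 0.615/C = 32.950/29.950 + 0.0725 = 1.1726
τ₀ = 8FD/(πd³) = 8·5990·101.0/(π·11.9³) = 4.83992e+06/5294.1 = 914.21 MPa
τ_max = K·τ₀ = 1.1726 × 914.21 = 1072 MPa

1070 MPa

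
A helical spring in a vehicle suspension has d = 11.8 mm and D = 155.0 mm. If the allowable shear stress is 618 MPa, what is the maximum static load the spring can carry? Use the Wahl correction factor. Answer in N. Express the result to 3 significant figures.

C = D/d = 155.0/11.8 = 13.1356
K_W = (4C−1)/(4C−4) + 0.615/C = 51.542/48.542 + 0.0468 = 1.1086
τ_max = K·8FD/(πd³) → F_max = τ_allow·πd³/(8DK)
F_max = 618·π·11.8³/(8·155.0·1.1086) = 3.19e+06/1374.7 = 2320.5 N

2320 N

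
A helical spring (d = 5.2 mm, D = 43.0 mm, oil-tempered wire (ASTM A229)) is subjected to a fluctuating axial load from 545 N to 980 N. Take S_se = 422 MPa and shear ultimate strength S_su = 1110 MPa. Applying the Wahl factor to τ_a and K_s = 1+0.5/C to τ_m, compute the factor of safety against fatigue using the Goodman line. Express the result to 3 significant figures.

0.962

C = D/d = 43.0/5.2 = 8.2692; K_W = (4C−1)/(4C−4)+0.615/C = 1.1775; K_s = 1+0.5/C = 1.0605
F_a = (F_max−F_min)/2 = 217.5 N; F_m = (F_max+F_min)/2 = 762.5 N
τ_a = K_W·8F_aD/(πd³) = 1.1775 × 169.38 = 199.45 MPa
τ_m = K_s·8F_mD/(πd³) = 1.0605 × 593.8 = 629.7 MPa
Goodman: 1/n_f = τ_a/S_se + τ_m/S_su = 199.45/422 + 629.7/1110 = 0.47263 + 0.56730 = 1.0399
n_f = 1/1.0399 = 0.9616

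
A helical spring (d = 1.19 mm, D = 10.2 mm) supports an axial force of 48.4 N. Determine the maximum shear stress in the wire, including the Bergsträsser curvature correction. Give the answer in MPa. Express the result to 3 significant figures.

865 MPa

Spring index C = D/d = 10.2/1.19 = 8.5714
K_B = (4C+2)/(4C−3) = 36.286/31.286 = 1.1598
τ₀ = 8FD/(πd³) = 8·48.4·10.2/(π·1.19³) = 3949.44/5.2941 = 746.01 MPa
τ_max = K·τ₀ = 1.1598 × 746.01 = 865.24 MPa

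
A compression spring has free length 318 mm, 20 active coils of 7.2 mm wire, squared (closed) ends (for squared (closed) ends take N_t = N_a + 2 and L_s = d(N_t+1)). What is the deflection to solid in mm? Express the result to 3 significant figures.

152 mm

N_t = 22; L_s = 7.2·23 = 165.6 mm
δ_solid = L₀ − L_s = 318 − 165.6 = 152.4 mm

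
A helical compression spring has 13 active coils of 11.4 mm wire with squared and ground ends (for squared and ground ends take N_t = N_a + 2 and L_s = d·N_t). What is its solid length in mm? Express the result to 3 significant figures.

171 mm

squared and ground ends: N_t = N_a + 2 = 13 + 2 = 15
L_s = d·N_t = 11.4 × 15 = 171 mm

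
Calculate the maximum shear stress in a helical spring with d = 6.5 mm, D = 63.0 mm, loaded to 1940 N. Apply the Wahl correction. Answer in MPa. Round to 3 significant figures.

Spring index C = D/d = 63.0/6.5 = 9.6923
K_W = (4C−1)/(4C−4) + 0.615/C = 37.769/34.769 + 0.0635 = 1.1497
τ₀ = 8FD/(πd³) = 8·1940·63.0/(π·6.5³) = 977760/862.76 = 1133.3 MPa
τ_max = K·τ₀ = 1.1497 × 1133.3 = 1303 MPa

1300 MPa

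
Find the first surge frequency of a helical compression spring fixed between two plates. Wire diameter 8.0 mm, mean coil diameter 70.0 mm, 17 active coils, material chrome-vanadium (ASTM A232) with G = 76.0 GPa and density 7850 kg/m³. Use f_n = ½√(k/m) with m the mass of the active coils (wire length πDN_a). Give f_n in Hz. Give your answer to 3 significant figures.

k = Gd⁴/(8D³N_a) = (76.0×10³)(8.0⁴)/(8·70.0³·17) = 6.6733 N/mm = 6673.3 N/m
Wire length L = πDN_a = π·70.0·17 = 3738.5 mm
m = ρ·(πd²/4)·L = 7850 × 50.265×10⁻⁶ m² × 3.7385 m = 1.4752 kg
f_n = ½√(k/m) = 0.5·√(6673.3/1.4752) = 0.5·√(4523.8) = 33.63 Hz

33.6 Hz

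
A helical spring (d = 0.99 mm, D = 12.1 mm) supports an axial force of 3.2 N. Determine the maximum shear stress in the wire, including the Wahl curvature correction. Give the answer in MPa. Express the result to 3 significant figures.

Spring index C = D/d = 12.1/0.99 = 12.2222
K_W = (4C−1)/(4C−4) + 0.615/C = 47.889/44.889 + 0.0503 = 1.1171
τ₀ = 8FD/(πd³) = 8·3.2·12.1/(π·0.99³) = 309.76/3.0483 = 101.62 MPa
τ_max = K·τ₀ = 1.1171 × 101.62 = 113.52 MPa

114 MPa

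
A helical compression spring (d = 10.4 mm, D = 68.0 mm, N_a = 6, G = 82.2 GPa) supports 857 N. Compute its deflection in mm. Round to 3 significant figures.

k = Gd⁴/(8D³N_a) = (82.2×10³)(10.4⁴)/(8·68.0³·6) = 63.714 N/mm
δ = F/k = 857 / 63.714 = 13.451 mm

13.5 mm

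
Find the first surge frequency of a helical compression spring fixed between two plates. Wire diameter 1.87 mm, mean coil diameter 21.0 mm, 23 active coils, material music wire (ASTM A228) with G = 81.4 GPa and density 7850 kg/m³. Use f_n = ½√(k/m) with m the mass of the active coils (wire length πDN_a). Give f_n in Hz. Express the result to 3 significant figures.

66.8 Hz

k = Gd⁴/(8D³N_a) = (81.4×10³)(1.87⁴)/(8·21.0³·23) = 0.58414 N/mm = 584.14 N/m
Wire length L = πDN_a = π·21.0·23 = 1517.4 mm
m = ρ·(πd²/4)·L = 7850 × 2.7465×10⁻⁶ m² × 1.5174 m = 0.032714 kg
f_n = ½√(k/m) = 0.5·√(584.14/0.032714) = 0.5·√(17856) = 66.812 Hz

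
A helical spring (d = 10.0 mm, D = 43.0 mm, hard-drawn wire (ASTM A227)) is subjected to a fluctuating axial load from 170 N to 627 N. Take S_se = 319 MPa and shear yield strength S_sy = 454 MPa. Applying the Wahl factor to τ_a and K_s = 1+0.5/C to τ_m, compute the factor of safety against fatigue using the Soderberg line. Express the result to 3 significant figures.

4.66

C = D/d = 43.0/10.0 = 4.3000; K_W = (4C−1)/(4C−4)+0.615/C = 1.3703; K_s = 1+0.5/C = 1.1163
F_a = (F_max−F_min)/2 = 228.5 N; F_m = (F_max+F_min)/2 = 398.5 N
τ_a = K_W·8F_aD/(πd³) = 1.3703 × 25.02 = 34.285 MPa
τ_m = K_s·8F_mD/(πd³) = 1.1163 × 43.635 = 48.709 MPa
Soderberg: 1/n_f = τ_a/S_se + τ_m/S_sy = 34.285/319 + 48.709/454 = 0.10748 + 0.10729 = 0.21477
n_f = 1/0.21477 = 4.656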